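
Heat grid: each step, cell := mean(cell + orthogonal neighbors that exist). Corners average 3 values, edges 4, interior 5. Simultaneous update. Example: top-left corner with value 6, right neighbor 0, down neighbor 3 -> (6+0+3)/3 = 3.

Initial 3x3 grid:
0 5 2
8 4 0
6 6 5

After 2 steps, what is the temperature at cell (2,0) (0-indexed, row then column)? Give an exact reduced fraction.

Step 1: cell (2,0) = 20/3
Step 2: cell (2,0) = 197/36
Full grid after step 2:
  139/36 841/240 47/18
  201/40 397/100 267/80
  197/36 1211/240 35/9

Answer: 197/36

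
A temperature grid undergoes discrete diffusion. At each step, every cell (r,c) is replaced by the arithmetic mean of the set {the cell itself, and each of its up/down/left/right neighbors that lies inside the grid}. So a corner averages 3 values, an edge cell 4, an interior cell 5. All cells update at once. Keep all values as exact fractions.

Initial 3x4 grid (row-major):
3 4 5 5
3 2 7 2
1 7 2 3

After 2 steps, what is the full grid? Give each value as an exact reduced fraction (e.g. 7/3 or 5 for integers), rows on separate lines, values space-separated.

After step 1:
  10/3 7/2 21/4 4
  9/4 23/5 18/5 17/4
  11/3 3 19/4 7/3
After step 2:
  109/36 1001/240 327/80 9/2
  277/80 339/100 449/100 851/240
  107/36 961/240 821/240 34/9

Answer: 109/36 1001/240 327/80 9/2
277/80 339/100 449/100 851/240
107/36 961/240 821/240 34/9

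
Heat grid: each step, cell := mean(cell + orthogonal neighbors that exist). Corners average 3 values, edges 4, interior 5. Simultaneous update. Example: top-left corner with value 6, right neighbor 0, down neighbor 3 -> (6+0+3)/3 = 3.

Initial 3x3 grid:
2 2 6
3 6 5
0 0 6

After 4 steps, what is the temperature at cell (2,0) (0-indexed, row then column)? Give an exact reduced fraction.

Answer: 40681/14400

Derivation:
Step 1: cell (2,0) = 1
Step 2: cell (2,0) = 9/4
Step 3: cell (2,0) = 583/240
Step 4: cell (2,0) = 40681/14400
Full grid after step 4:
  410629/129600 47587/13500 521329/129600
  2483693/864000 621983/180000 1103731/288000
  40681/14400 682267/216000 480029/129600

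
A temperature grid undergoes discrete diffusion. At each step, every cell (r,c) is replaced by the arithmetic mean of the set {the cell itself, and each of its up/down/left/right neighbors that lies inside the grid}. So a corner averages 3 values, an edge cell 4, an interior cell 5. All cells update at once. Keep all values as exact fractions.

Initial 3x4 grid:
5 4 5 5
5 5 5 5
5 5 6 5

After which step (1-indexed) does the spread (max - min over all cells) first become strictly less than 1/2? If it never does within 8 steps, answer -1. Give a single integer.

Answer: 3

Derivation:
Step 1: max=16/3, min=14/3, spread=2/3
Step 2: max=631/120, min=569/120, spread=31/60
Step 3: max=5611/1080, min=5189/1080, spread=211/540
  -> spread < 1/2 first at step 3
Step 4: max=33239/6480, min=31561/6480, spread=839/3240
Step 5: max=248363/48600, min=237637/48600, spread=5363/24300
Step 6: max=5925859/1166400, min=5738141/1166400, spread=93859/583200
Step 7: max=354488723/69984000, min=345351277/69984000, spread=4568723/34992000
Step 8: max=848195449/167961600, min=831420551/167961600, spread=8387449/83980800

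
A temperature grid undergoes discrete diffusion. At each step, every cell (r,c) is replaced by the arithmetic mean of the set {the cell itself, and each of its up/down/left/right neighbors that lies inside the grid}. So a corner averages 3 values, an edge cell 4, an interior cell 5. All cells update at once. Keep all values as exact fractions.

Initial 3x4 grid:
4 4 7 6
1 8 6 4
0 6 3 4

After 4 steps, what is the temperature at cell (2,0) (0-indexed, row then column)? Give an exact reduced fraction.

Answer: 502027/129600

Derivation:
Step 1: cell (2,0) = 7/3
Step 2: cell (2,0) = 59/18
Step 3: cell (2,0) = 1549/432
Step 4: cell (2,0) = 502027/129600
Full grid after step 4:
  184109/43200 4677/1000 138899/27000 21241/4050
  3457223/864000 1611697/360000 440143/90000 1087547/216000
  502027/129600 453991/108000 498971/108000 154403/32400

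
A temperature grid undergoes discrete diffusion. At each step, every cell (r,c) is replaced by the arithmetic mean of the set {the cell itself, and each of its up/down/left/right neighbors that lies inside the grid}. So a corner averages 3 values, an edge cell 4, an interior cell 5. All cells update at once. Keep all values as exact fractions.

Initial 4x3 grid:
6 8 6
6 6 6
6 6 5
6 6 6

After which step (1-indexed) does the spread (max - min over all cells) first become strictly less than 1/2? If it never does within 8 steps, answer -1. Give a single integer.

Step 1: max=20/3, min=17/3, spread=1
Step 2: max=787/120, min=689/120, spread=49/60
Step 3: max=6917/1080, min=6269/1080, spread=3/5
Step 4: max=2730763/432000, min=190511/32400, spread=571849/1296000
  -> spread < 1/2 first at step 4
Step 5: max=24411233/3888000, min=5737097/972000, spread=97523/259200
Step 6: max=1454334007/233280000, min=173279129/29160000, spread=302671/1036800
Step 7: max=86930757413/13996800000, min=10435556311/1749600000, spread=45950759/186624000
Step 8: max=5195339355967/839808000000, min=628611705449/104976000000, spread=443855233/2239488000

Answer: 4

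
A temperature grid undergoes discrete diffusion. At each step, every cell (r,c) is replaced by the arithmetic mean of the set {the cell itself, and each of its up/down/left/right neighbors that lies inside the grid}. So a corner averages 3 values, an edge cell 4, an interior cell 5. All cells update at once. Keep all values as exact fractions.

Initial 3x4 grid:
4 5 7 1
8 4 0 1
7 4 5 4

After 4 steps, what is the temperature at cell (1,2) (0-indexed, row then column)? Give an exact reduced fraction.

Step 1: cell (1,2) = 17/5
Step 2: cell (1,2) = 78/25
Step 3: cell (1,2) = 2701/750
Step 4: cell (1,2) = 645881/180000
Full grid after step 4:
  651347/129600 956917/216000 264179/72000 697/225
  1460671/288000 181743/40000 645881/180000 1350409/432000
  662047/129600 975167/216000 807287/216000 102043/32400

Answer: 645881/180000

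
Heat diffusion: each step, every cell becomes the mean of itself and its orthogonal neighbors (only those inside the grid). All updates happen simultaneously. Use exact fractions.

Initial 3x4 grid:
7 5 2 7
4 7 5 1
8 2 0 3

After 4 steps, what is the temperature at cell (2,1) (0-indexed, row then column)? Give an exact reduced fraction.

Answer: 907417/216000

Derivation:
Step 1: cell (2,1) = 17/4
Step 2: cell (2,1) = 961/240
Step 3: cell (2,1) = 29941/7200
Step 4: cell (2,1) = 907417/216000
Full grid after step 4:
  332531/64800 511771/108000 443191/108000 121213/32400
  715723/144000 44877/10000 685411/180000 724987/216000
  153053/32400 907417/216000 748757/216000 202751/64800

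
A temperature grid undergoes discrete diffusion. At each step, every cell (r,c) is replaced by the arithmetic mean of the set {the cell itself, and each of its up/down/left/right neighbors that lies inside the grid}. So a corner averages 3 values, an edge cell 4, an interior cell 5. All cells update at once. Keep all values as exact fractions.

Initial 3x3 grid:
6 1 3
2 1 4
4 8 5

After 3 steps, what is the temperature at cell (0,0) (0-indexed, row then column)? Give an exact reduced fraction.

Answer: 283/90

Derivation:
Step 1: cell (0,0) = 3
Step 2: cell (0,0) = 3
Step 3: cell (0,0) = 283/90
Full grid after step 3:
  283/90 43859/14400 427/135
  50609/14400 7211/2000 52009/14400
  8767/2160 29717/7200 9127/2160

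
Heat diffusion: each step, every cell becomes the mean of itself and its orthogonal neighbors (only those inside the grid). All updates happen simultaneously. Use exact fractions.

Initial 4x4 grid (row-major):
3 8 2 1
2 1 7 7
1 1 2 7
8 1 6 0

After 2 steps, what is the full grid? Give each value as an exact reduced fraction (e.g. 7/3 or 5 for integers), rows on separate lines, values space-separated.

After step 1:
  13/3 7/2 9/2 10/3
  7/4 19/5 19/5 11/2
  3 6/5 23/5 4
  10/3 4 9/4 13/3
After step 2:
  115/36 121/30 227/60 40/9
  773/240 281/100 111/25 499/120
  557/240 83/25 317/100 553/120
  31/9 647/240 911/240 127/36

Answer: 115/36 121/30 227/60 40/9
773/240 281/100 111/25 499/120
557/240 83/25 317/100 553/120
31/9 647/240 911/240 127/36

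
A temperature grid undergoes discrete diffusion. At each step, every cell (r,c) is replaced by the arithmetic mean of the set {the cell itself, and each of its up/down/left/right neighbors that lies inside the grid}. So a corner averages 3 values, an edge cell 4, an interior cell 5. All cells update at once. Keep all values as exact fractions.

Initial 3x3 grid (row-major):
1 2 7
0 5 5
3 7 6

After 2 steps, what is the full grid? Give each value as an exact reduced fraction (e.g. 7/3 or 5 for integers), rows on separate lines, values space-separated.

After step 1:
  1 15/4 14/3
  9/4 19/5 23/4
  10/3 21/4 6
After step 2:
  7/3 793/240 85/18
  623/240 104/25 1213/240
  65/18 1103/240 17/3

Answer: 7/3 793/240 85/18
623/240 104/25 1213/240
65/18 1103/240 17/3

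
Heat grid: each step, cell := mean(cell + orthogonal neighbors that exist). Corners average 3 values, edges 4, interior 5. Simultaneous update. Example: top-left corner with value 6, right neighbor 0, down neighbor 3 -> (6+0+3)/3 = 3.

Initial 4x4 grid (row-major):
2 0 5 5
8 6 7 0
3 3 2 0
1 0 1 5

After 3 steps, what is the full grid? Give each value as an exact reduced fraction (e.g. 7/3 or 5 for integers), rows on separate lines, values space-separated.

After step 1:
  10/3 13/4 17/4 10/3
  19/4 24/5 4 3
  15/4 14/5 13/5 7/4
  4/3 5/4 2 2
After step 2:
  34/9 469/120 89/24 127/36
  499/120 98/25 373/100 145/48
  379/120 76/25 263/100 187/80
  19/9 443/240 157/80 23/12
After step 3:
  533/135 13783/3600 13387/3600 1477/432
  13513/3600 5627/1500 20411/6000 22709/7200
  11221/3600 17513/6000 137/50 1981/800
  5123/2160 16127/7200 1671/800 373/180

Answer: 533/135 13783/3600 13387/3600 1477/432
13513/3600 5627/1500 20411/6000 22709/7200
11221/3600 17513/6000 137/50 1981/800
5123/2160 16127/7200 1671/800 373/180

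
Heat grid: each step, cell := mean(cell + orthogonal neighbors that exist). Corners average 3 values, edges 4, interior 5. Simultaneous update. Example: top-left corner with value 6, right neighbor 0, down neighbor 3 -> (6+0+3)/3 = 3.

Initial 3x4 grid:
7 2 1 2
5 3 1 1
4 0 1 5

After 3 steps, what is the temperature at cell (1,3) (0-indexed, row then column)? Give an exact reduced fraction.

Step 1: cell (1,3) = 9/4
Step 2: cell (1,3) = 439/240
Step 3: cell (1,3) = 26837/14400
Full grid after step 3:
  3881/1080 21091/7200 14921/7200 971/540
  49847/14400 16003/6000 12133/6000 26837/14400
  1097/360 6047/2400 14471/7200 523/270

Answer: 26837/14400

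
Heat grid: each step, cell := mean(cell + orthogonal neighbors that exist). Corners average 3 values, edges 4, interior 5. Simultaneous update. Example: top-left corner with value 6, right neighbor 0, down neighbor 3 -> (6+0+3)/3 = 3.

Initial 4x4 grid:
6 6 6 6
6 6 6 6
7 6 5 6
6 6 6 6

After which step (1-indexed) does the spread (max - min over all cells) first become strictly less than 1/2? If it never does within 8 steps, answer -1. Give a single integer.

Answer: 2

Derivation:
Step 1: max=19/3, min=23/4, spread=7/12
Step 2: max=149/24, min=291/50, spread=233/600
  -> spread < 1/2 first at step 2
Step 3: max=2653/432, min=14057/2400, spread=6137/21600
Step 4: max=395363/64800, min=63421/10800, spread=14837/64800
Step 5: max=9841541/1620000, min=381983/64800, spread=48661/270000
Step 6: max=117731957/19440000, min=57428107/9720000, spread=35503/240000
Step 7: max=8811236657/1458000000, min=1726950373/291600000, spread=7353533/60750000
Step 8: max=527722820731/87480000000, min=51899293771/8748000000, spread=2909961007/29160000000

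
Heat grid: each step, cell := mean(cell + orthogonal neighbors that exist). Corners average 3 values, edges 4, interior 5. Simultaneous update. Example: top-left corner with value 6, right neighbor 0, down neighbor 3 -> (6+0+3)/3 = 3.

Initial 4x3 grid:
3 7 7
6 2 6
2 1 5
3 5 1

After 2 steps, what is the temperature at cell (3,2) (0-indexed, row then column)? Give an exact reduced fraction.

Answer: 113/36

Derivation:
Step 1: cell (3,2) = 11/3
Step 2: cell (3,2) = 113/36
Full grid after step 2:
  40/9 423/80 197/36
  959/240 102/25 1159/240
  151/48 323/100 179/48
  53/18 25/8 113/36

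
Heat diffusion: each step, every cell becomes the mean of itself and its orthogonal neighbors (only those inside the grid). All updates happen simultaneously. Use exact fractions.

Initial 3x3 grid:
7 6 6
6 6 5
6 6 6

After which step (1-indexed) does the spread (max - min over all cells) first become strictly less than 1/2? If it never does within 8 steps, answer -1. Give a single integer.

Step 1: max=19/3, min=17/3, spread=2/3
Step 2: max=113/18, min=1373/240, spread=401/720
Step 3: max=6619/1080, min=12523/2160, spread=143/432
  -> spread < 1/2 first at step 3
Step 4: max=395123/64800, min=760121/129600, spread=1205/5184
Step 5: max=23517031/3888000, min=45765187/7776000, spread=10151/62208
Step 6: max=1406473007/233280000, min=2759497889/466560000, spread=85517/746496
Step 7: max=84109595179/13996800000, min=165967843483/27993600000, spread=720431/8957952
Step 8: max=5037465044363/839808000000, min=9980098510601/1679616000000, spread=6069221/107495424

Answer: 3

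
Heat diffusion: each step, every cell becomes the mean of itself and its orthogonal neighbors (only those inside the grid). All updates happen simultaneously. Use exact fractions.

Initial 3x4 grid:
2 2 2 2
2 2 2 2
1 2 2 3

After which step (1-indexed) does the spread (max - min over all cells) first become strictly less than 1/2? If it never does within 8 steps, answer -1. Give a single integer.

Step 1: max=7/3, min=5/3, spread=2/3
Step 2: max=41/18, min=31/18, spread=5/9
Step 3: max=937/432, min=791/432, spread=73/216
  -> spread < 1/2 first at step 3
Step 4: max=55427/25920, min=48253/25920, spread=3587/12960
Step 5: max=653477/311040, min=590683/311040, spread=31397/155520
Step 6: max=38879071/18662400, min=35770529/18662400, spread=1554271/9331200
Step 7: max=3087286493/1492992000, min=2884681507/1492992000, spread=101302493/746496000
Step 8: max=36827875739/17915904000, min=34835740261/17915904000, spread=996067739/8957952000

Answer: 3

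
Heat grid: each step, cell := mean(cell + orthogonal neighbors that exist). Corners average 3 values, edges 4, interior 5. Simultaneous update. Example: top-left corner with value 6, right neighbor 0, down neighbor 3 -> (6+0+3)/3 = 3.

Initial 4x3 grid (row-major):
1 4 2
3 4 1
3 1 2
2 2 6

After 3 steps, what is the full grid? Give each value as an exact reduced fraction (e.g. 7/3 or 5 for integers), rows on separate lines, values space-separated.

After step 1:
  8/3 11/4 7/3
  11/4 13/5 9/4
  9/4 12/5 5/2
  7/3 11/4 10/3
After step 2:
  49/18 207/80 22/9
  77/30 51/20 581/240
  73/30 5/2 629/240
  22/9 649/240 103/36
After step 3:
  5671/2160 2473/960 2683/1080
  1849/720 101/40 3613/1440
  179/72 1537/600 749/288
  5459/2160 7567/2880 2947/1080

Answer: 5671/2160 2473/960 2683/1080
1849/720 101/40 3613/1440
179/72 1537/600 749/288
5459/2160 7567/2880 2947/1080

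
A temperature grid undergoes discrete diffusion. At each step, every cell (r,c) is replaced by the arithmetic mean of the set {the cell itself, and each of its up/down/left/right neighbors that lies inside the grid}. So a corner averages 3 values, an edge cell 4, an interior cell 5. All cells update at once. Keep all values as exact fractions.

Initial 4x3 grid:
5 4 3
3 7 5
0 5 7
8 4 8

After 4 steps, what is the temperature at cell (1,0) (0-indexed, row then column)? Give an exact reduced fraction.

Step 1: cell (1,0) = 15/4
Step 2: cell (1,0) = 331/80
Step 3: cell (1,0) = 10243/2400
Step 4: cell (1,0) = 319351/72000
Full grid after step 4:
  187121/43200 1309639/288000 68707/14400
  319351/72000 188087/40000 361601/72000
  333011/72000 1812133/360000 1153283/216000
  210611/43200 4496687/864000 721033/129600

Answer: 319351/72000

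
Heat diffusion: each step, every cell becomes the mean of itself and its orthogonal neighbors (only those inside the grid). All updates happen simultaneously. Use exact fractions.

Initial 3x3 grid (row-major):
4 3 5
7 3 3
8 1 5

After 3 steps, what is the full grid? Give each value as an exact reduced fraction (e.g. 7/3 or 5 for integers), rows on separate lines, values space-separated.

After step 1:
  14/3 15/4 11/3
  11/2 17/5 4
  16/3 17/4 3
After step 2:
  167/36 929/240 137/36
  189/40 209/50 211/60
  181/36 959/240 15/4
After step 3:
  9529/2160 59383/14400 8059/2160
  11143/2400 12173/3000 13727/3600
  9899/2160 61033/14400 901/240

Answer: 9529/2160 59383/14400 8059/2160
11143/2400 12173/3000 13727/3600
9899/2160 61033/14400 901/240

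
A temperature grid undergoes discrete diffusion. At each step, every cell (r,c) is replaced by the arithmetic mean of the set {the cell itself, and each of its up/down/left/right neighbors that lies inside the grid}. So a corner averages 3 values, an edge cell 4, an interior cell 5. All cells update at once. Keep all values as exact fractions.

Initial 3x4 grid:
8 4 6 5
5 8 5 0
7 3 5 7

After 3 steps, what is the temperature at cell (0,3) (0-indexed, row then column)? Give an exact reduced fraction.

Step 1: cell (0,3) = 11/3
Step 2: cell (0,3) = 155/36
Step 3: cell (0,3) = 9703/2160
Full grid after step 3:
  1267/216 20459/3600 4421/900 9703/2160
  5351/900 32419/6000 14807/3000 63761/14400
  805/144 13081/2400 11581/2400 809/180

Answer: 9703/2160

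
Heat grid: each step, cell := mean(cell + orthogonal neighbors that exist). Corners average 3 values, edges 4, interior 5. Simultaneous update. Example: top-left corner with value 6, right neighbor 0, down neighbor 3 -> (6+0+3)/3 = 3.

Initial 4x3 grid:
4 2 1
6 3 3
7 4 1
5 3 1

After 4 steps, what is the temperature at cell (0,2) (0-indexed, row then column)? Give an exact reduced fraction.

Answer: 29627/10800

Derivation:
Step 1: cell (0,2) = 2
Step 2: cell (0,2) = 13/6
Step 3: cell (0,2) = 1837/720
Step 4: cell (0,2) = 29627/10800
Full grid after step 4:
  79229/21600 154027/48000 29627/10800
  141229/36000 100187/30000 202583/72000
  48743/12000 1259819/360000 622249/216000
  174593/43200 3015811/864000 385829/129600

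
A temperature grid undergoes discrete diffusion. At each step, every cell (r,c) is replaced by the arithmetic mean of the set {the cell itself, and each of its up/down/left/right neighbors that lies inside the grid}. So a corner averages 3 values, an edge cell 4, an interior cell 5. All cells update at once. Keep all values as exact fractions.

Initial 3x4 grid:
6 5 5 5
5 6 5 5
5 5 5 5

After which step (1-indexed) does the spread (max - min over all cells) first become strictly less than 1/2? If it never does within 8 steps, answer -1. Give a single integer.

Step 1: max=11/2, min=5, spread=1/2
Step 2: max=49/9, min=5, spread=4/9
  -> spread < 1/2 first at step 2
Step 3: max=38309/7200, min=2013/400, spread=83/288
Step 4: max=344369/64800, min=36391/7200, spread=337/1296
Step 5: max=20500021/3888000, min=2439551/480000, spread=7396579/38880000
Step 6: max=1226702039/233280000, min=66023273/12960000, spread=61253/373248
Step 7: max=73333541401/13996800000, min=3974278057/777600000, spread=14372291/111974400
Step 8: max=4390774572059/839808000000, min=238915492163/46656000000, spread=144473141/1343692800

Answer: 2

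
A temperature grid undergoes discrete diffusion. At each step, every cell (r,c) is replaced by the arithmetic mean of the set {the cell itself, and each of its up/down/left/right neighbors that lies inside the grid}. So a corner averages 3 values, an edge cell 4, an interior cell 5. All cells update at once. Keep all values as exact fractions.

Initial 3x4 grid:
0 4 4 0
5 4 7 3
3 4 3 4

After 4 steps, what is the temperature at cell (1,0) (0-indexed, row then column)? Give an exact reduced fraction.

Step 1: cell (1,0) = 3
Step 2: cell (1,0) = 37/10
Step 3: cell (1,0) = 139/40
Step 4: cell (1,0) = 8759/2400
Full grid after step 4:
  4961/1440 51529/14400 30143/8640 22631/6480
  8759/2400 43841/12000 4219/1125 61553/17280
  2663/720 13951/3600 512/135 48757/12960

Answer: 8759/2400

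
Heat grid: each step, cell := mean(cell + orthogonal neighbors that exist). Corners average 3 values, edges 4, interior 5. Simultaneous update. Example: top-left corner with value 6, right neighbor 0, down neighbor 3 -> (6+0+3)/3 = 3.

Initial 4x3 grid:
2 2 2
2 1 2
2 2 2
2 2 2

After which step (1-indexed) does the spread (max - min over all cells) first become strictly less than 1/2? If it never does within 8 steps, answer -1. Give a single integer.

Answer: 1

Derivation:
Step 1: max=2, min=7/4, spread=1/4
  -> spread < 1/2 first at step 1
Step 2: max=2, min=177/100, spread=23/100
Step 3: max=787/400, min=8789/4800, spread=131/960
Step 4: max=14009/7200, min=79849/43200, spread=841/8640
Step 5: max=2786627/1440000, min=32017949/17280000, spread=56863/691200
Step 6: max=24930457/12960000, min=289505659/155520000, spread=386393/6220800
Step 7: max=9947641187/5184000000, min=116022276869/62208000000, spread=26795339/497664000
Step 8: max=594993850333/311040000000, min=6981144285871/3732480000000, spread=254051069/5971968000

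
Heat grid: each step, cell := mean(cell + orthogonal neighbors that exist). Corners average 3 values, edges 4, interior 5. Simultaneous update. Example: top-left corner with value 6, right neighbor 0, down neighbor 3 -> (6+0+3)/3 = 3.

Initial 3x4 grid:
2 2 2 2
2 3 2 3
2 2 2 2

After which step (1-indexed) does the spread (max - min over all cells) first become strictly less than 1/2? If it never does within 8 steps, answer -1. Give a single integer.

Step 1: max=12/5, min=2, spread=2/5
  -> spread < 1/2 first at step 1
Step 2: max=559/240, min=169/80, spread=13/60
Step 3: max=2437/1080, min=767/360, spread=17/135
Step 4: max=1941223/864000, min=618881/288000, spread=4229/43200
Step 5: max=17336693/7776000, min=5602771/2592000, spread=26419/388800
Step 6: max=6918552223/3110400000, min=2247160841/1036800000, spread=1770697/31104000
Step 7: max=62061500393/27993600000, min=20289061231/9331200000, spread=11943167/279936000
Step 8: max=24792453278263/11197440000000, min=8126493695921/3732480000000, spread=825944381/22394880000

Answer: 1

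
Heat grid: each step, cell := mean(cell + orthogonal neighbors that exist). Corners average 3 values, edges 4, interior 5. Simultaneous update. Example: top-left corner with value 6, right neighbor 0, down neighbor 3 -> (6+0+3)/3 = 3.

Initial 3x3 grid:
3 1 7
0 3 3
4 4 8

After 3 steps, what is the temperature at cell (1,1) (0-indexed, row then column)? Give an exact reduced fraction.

Answer: 1213/375

Derivation:
Step 1: cell (1,1) = 11/5
Step 2: cell (1,1) = 91/25
Step 3: cell (1,1) = 1213/375
Full grid after step 3:
  1313/540 7739/2400 7807/2160
  2313/800 1213/375 60509/14400
  6577/2160 56159/14400 761/180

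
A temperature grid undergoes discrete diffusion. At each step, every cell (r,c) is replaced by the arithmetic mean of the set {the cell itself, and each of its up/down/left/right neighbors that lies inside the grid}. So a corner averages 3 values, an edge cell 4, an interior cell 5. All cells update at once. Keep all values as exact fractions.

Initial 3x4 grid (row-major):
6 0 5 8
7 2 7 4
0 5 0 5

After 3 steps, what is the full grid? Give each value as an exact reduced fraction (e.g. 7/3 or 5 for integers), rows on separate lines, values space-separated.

After step 1:
  13/3 13/4 5 17/3
  15/4 21/5 18/5 6
  4 7/4 17/4 3
After step 2:
  34/9 1007/240 1051/240 50/9
  977/240 331/100 461/100 137/30
  19/6 71/20 63/20 53/12
After step 3:
  542/135 28193/7200 33733/7200 10441/2160
  51571/14400 5921/1500 24019/6000 8617/1800
  863/240 3953/1200 2359/600 182/45

Answer: 542/135 28193/7200 33733/7200 10441/2160
51571/14400 5921/1500 24019/6000 8617/1800
863/240 3953/1200 2359/600 182/45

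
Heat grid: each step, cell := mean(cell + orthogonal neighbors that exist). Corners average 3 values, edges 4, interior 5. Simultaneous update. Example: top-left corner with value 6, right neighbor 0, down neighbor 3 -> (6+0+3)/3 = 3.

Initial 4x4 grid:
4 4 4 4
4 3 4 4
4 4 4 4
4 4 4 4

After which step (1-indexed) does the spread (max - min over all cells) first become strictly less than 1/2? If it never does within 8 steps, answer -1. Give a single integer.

Step 1: max=4, min=15/4, spread=1/4
  -> spread < 1/2 first at step 1
Step 2: max=4, min=189/50, spread=11/50
Step 3: max=4, min=9233/2400, spread=367/2400
Step 4: max=2387/600, min=41629/10800, spread=1337/10800
Step 5: max=71531/18000, min=1254331/324000, spread=33227/324000
Step 6: max=427951/108000, min=37665673/9720000, spread=849917/9720000
Step 7: max=6411467/1620000, min=1132685653/291600000, spread=21378407/291600000
Step 8: max=1920311657/486000000, min=34025537629/8748000000, spread=540072197/8748000000

Answer: 1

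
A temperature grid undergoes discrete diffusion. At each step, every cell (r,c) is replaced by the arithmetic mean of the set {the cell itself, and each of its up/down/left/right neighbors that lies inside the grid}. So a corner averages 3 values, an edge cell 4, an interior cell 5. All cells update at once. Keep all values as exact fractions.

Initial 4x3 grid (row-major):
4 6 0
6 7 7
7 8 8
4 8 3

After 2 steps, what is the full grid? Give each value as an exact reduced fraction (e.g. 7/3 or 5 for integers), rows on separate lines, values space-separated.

Answer: 187/36 1243/240 169/36
1463/240 603/100 347/60
1571/240 329/50 389/60
55/9 1561/240 223/36

Derivation:
After step 1:
  16/3 17/4 13/3
  6 34/5 11/2
  25/4 38/5 13/2
  19/3 23/4 19/3
After step 2:
  187/36 1243/240 169/36
  1463/240 603/100 347/60
  1571/240 329/50 389/60
  55/9 1561/240 223/36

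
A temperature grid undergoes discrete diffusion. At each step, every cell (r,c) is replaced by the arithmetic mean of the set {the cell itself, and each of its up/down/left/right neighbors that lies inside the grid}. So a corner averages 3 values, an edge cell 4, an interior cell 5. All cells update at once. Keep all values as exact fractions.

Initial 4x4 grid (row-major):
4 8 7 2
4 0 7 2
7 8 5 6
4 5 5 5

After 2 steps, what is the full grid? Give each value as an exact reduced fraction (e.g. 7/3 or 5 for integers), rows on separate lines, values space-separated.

After step 1:
  16/3 19/4 6 11/3
  15/4 27/5 21/5 17/4
  23/4 5 31/5 9/2
  16/3 11/2 5 16/3
After step 2:
  83/18 1289/240 1117/240 167/36
  607/120 231/50 521/100 997/240
  119/24 557/100 249/50 1217/240
  199/36 125/24 661/120 89/18

Answer: 83/18 1289/240 1117/240 167/36
607/120 231/50 521/100 997/240
119/24 557/100 249/50 1217/240
199/36 125/24 661/120 89/18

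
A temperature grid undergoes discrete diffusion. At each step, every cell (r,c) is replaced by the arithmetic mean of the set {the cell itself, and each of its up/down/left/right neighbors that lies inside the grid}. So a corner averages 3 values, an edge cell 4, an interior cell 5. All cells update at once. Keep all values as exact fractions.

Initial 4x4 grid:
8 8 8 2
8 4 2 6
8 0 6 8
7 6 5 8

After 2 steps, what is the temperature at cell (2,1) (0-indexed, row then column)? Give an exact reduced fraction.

Answer: 473/100

Derivation:
Step 1: cell (2,1) = 24/5
Step 2: cell (2,1) = 473/100
Full grid after step 2:
  22/3 61/10 169/30 89/18
  503/80 142/25 233/50 661/120
  491/80 473/100 549/100 227/40
  23/4 451/80 439/80 27/4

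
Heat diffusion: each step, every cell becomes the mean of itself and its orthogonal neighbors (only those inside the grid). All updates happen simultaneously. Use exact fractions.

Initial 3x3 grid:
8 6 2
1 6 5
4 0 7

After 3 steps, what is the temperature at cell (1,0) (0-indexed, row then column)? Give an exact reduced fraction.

Answer: 61247/14400

Derivation:
Step 1: cell (1,0) = 19/4
Step 2: cell (1,0) = 901/240
Step 3: cell (1,0) = 61247/14400
Full grid after step 3:
  3227/720 34661/7200 4963/1080
  61247/14400 4119/1000 16393/3600
  481/135 57497/14400 2887/720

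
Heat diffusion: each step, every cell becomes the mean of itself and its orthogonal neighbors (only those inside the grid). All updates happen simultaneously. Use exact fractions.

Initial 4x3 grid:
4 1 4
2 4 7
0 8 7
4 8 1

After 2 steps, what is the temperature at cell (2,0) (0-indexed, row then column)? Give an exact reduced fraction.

Step 1: cell (2,0) = 7/2
Step 2: cell (2,0) = 77/20
Full grid after step 2:
  97/36 839/240 17/4
  191/60 421/100 393/80
  77/20 243/50 1319/240
  17/4 1199/240 49/9

Answer: 77/20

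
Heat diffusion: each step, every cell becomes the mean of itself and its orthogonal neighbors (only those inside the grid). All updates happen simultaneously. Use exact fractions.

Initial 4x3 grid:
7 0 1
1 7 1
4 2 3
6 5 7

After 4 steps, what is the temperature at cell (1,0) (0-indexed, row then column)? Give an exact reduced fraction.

Step 1: cell (1,0) = 19/4
Step 2: cell (1,0) = 193/60
Step 3: cell (1,0) = 13337/3600
Step 4: cell (1,0) = 184477/54000
Full grid after step 4:
  424013/129600 2476037/864000 364163/129600
  184477/54000 1209373/360000 644533/216000
  72509/18000 224833/60000 269411/72000
  22837/5400 77369/18000 87823/21600

Answer: 184477/54000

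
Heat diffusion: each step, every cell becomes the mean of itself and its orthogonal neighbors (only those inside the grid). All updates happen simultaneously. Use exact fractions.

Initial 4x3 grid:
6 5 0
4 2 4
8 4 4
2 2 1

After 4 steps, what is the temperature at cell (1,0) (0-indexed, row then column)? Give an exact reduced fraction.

Answer: 36659/9000

Derivation:
Step 1: cell (1,0) = 5
Step 2: cell (1,0) = 183/40
Step 3: cell (1,0) = 5123/1200
Step 4: cell (1,0) = 36659/9000
Full grid after step 4:
  175997/43200 1078133/288000 146447/43200
  36659/9000 443477/120000 79799/24000
  70003/18000 1270231/360000 689411/216000
  52559/14400 2897579/864000 398881/129600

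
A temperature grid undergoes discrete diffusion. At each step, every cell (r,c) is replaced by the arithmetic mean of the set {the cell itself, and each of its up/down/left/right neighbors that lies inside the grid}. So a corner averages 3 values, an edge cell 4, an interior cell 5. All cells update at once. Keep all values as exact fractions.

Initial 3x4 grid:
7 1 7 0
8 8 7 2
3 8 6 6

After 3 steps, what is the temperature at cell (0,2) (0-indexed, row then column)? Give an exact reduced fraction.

Answer: 5629/1200

Derivation:
Step 1: cell (0,2) = 15/4
Step 2: cell (0,2) = 37/8
Step 3: cell (0,2) = 5629/1200
Full grid after step 3:
  779/135 19777/3600 5629/1200 599/144
  44179/7200 4409/750 31687/6000 65663/14400
  6817/1080 11201/1800 10231/1800 2207/432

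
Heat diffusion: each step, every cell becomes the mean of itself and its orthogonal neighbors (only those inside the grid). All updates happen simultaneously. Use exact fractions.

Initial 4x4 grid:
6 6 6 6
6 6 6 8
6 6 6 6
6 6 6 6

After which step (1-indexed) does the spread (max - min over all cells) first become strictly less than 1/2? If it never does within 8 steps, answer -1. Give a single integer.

Answer: 3

Derivation:
Step 1: max=20/3, min=6, spread=2/3
Step 2: max=391/60, min=6, spread=31/60
Step 3: max=3451/540, min=6, spread=211/540
  -> spread < 1/2 first at step 3
Step 4: max=340843/54000, min=6, spread=16843/54000
Step 5: max=3054643/486000, min=27079/4500, spread=130111/486000
Step 6: max=91122367/14580000, min=1627159/270000, spread=3255781/14580000
Step 7: max=2724753691/437400000, min=1631107/270000, spread=82360351/437400000
Step 8: max=81483316891/13122000000, min=294106441/48600000, spread=2074577821/13122000000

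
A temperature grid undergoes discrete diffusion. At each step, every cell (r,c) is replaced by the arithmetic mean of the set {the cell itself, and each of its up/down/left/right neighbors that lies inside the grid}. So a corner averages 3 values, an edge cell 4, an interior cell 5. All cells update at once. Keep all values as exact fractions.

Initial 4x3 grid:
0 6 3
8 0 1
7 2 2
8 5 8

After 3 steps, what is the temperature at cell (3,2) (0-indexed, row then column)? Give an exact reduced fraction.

Answer: 1567/360

Derivation:
Step 1: cell (3,2) = 5
Step 2: cell (3,2) = 14/3
Step 3: cell (3,2) = 1567/360
Full grid after step 3:
  8269/2160 14579/4800 389/135
  14273/3600 1799/500 20321/7200
  4517/900 12329/3000 3029/800
  11767/2160 73487/14400 1567/360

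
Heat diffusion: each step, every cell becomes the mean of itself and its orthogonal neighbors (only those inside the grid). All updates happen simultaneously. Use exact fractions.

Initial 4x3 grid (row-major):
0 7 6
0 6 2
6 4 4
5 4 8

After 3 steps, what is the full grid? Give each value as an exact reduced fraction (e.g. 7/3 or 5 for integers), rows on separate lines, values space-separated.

After step 1:
  7/3 19/4 5
  3 19/5 9/2
  15/4 24/5 9/2
  5 21/4 16/3
After step 2:
  121/36 953/240 19/4
  773/240 417/100 89/20
  331/80 221/50 287/60
  14/3 1223/240 181/36
After step 3:
  3799/1080 58507/14400 3161/720
  26801/7200 12139/3000 2723/600
  3289/800 3391/750 16813/3600
  139/30 69157/14400 10733/2160

Answer: 3799/1080 58507/14400 3161/720
26801/7200 12139/3000 2723/600
3289/800 3391/750 16813/3600
139/30 69157/14400 10733/2160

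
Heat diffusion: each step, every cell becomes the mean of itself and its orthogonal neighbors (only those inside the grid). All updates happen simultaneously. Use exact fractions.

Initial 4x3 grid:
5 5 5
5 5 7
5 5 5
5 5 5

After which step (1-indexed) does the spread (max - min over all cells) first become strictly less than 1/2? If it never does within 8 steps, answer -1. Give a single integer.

Answer: 3

Derivation:
Step 1: max=17/3, min=5, spread=2/3
Step 2: max=331/60, min=5, spread=31/60
Step 3: max=2911/540, min=5, spread=211/540
  -> spread < 1/2 first at step 3
Step 4: max=286897/54000, min=4547/900, spread=14077/54000
Step 5: max=2570407/486000, min=273683/54000, spread=5363/24300
Step 6: max=76640809/14580000, min=152869/30000, spread=93859/583200
Step 7: max=4584274481/874800000, min=248336467/48600000, spread=4568723/34992000
Step 8: max=274220435629/52488000000, min=7471618889/1458000000, spread=8387449/83980800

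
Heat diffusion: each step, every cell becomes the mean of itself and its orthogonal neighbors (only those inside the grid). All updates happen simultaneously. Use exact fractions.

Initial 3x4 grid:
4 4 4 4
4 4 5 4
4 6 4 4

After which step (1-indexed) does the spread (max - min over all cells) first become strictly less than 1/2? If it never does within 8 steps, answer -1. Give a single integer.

Step 1: max=19/4, min=4, spread=3/4
Step 2: max=1111/240, min=4, spread=151/240
Step 3: max=9601/2160, min=1487/360, spread=679/2160
  -> spread < 1/2 first at step 3
Step 4: max=953341/216000, min=90461/21600, spread=48731/216000
Step 5: max=4239923/972000, min=10902883/2592000, spread=242147/1555200
Step 6: max=421988747/97200000, min=274254073/64800000, spread=848611/7776000
Step 7: max=30264768781/6998400000, min=39580780783/9331200000, spread=92669311/1119744000
Step 8: max=1810618014779/419904000000, min=2381605729997/559872000000, spread=781238953/13436928000

Answer: 3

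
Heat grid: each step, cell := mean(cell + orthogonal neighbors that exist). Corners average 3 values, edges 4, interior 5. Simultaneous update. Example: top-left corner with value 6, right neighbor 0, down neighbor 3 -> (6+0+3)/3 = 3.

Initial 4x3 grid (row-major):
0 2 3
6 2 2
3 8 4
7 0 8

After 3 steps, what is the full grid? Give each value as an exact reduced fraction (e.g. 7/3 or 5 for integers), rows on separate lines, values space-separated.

Answer: 643/216 12341/4800 155/54
23479/7200 7219/2000 22979/7200
31829/7200 23717/6000 10543/2400
4687/1080 68983/14400 787/180

Derivation:
After step 1:
  8/3 7/4 7/3
  11/4 4 11/4
  6 17/5 11/2
  10/3 23/4 4
After step 2:
  43/18 43/16 41/18
  185/48 293/100 175/48
  929/240 493/100 313/80
  181/36 989/240 61/12
After step 3:
  643/216 12341/4800 155/54
  23479/7200 7219/2000 22979/7200
  31829/7200 23717/6000 10543/2400
  4687/1080 68983/14400 787/180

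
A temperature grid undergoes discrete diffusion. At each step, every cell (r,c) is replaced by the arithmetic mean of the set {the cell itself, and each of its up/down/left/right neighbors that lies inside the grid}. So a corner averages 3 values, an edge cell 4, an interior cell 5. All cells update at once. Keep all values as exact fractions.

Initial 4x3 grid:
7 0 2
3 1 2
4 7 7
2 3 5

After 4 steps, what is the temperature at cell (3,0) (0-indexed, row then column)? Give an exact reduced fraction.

Answer: 11401/2880

Derivation:
Step 1: cell (3,0) = 3
Step 2: cell (3,0) = 15/4
Step 3: cell (3,0) = 39/10
Step 4: cell (3,0) = 11401/2880
Full grid after step 4:
  9961/3240 251641/86400 2329/810
  145243/43200 119843/36000 142393/43200
  54073/14400 30829/8000 56723/14400
  11401/2880 237937/57600 36803/8640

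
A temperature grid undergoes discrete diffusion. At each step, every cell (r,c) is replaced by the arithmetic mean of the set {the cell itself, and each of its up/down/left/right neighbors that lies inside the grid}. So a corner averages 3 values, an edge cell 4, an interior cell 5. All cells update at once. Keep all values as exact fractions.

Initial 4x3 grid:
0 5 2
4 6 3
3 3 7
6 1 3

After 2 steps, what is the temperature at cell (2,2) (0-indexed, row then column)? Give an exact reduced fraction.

Answer: 97/24

Derivation:
Step 1: cell (2,2) = 4
Step 2: cell (2,2) = 97/24
Full grid after step 2:
  19/6 827/240 133/36
  289/80 96/25 481/120
  175/48 389/100 97/24
  127/36 57/16 131/36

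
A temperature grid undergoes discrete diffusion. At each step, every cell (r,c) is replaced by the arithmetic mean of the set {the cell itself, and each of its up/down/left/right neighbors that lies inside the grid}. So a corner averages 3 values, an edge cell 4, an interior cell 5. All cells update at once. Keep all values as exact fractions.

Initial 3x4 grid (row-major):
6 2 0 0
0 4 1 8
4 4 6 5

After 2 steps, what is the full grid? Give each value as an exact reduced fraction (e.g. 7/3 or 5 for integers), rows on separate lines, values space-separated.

Answer: 55/18 517/240 613/240 83/36
331/120 17/5 57/20 163/40
32/9 401/120 559/120 83/18

Derivation:
After step 1:
  8/3 3 3/4 8/3
  7/2 11/5 19/5 7/2
  8/3 9/2 4 19/3
After step 2:
  55/18 517/240 613/240 83/36
  331/120 17/5 57/20 163/40
  32/9 401/120 559/120 83/18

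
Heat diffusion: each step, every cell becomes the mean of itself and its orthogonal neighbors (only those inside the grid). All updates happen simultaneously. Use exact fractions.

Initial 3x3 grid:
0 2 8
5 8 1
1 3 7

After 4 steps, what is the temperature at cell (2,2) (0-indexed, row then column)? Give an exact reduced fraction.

Step 1: cell (2,2) = 11/3
Step 2: cell (2,2) = 173/36
Step 3: cell (2,2) = 9283/2160
Step 4: cell (2,2) = 565721/129600
Full grid after step 4:
  120649/32400 558547/144000 277273/64800
  1570891/432000 1471859/360000 914633/216000
  55219/14400 3445657/864000 565721/129600

Answer: 565721/129600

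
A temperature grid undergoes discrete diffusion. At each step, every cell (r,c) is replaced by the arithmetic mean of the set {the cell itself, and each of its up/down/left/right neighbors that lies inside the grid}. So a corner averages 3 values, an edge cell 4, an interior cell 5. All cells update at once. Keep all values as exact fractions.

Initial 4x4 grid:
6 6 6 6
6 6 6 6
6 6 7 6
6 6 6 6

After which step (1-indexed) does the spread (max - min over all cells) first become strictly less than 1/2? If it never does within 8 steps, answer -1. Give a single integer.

Answer: 1

Derivation:
Step 1: max=25/4, min=6, spread=1/4
  -> spread < 1/2 first at step 1
Step 2: max=311/50, min=6, spread=11/50
Step 3: max=14767/2400, min=6, spread=367/2400
Step 4: max=66371/10800, min=3613/600, spread=1337/10800
Step 5: max=1985669/324000, min=108469/18000, spread=33227/324000
Step 6: max=59534327/9720000, min=652049/108000, spread=849917/9720000
Step 7: max=1783314347/291600000, min=9788533/1620000, spread=21378407/291600000
Step 8: max=53454462371/8748000000, min=2939688343/486000000, spread=540072197/8748000000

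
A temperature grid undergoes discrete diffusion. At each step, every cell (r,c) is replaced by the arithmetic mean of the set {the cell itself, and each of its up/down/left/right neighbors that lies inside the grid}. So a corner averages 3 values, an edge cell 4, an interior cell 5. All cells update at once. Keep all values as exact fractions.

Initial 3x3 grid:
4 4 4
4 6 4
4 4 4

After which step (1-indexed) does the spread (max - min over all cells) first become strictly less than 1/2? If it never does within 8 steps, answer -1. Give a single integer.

Step 1: max=9/2, min=4, spread=1/2
Step 2: max=112/25, min=169/40, spread=51/200
  -> spread < 1/2 first at step 2
Step 3: max=10423/2400, min=767/180, spread=589/7200
Step 4: max=64943/15000, min=617081/144000, spread=31859/720000
Step 5: max=37251607/8640000, min=3864721/900000, spread=751427/43200000
Step 6: max=232634687/54000000, min=2228663129/518400000, spread=23149331/2592000000
Step 7: max=133898654263/31104000000, min=13934931889/3240000000, spread=616540643/155520000000
Step 8: max=836712453983/194400000000, min=8028892008761/1866240000000, spread=17737747379/9331200000000

Answer: 2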